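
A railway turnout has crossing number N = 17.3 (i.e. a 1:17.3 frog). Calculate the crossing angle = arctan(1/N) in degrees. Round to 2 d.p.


1/N = 1/17.3 = 0.057803
angle = arctan(0.057803) = 0.057739 rad
angle = 0.057739 * 180/pi = 3.31 degrees

3.31


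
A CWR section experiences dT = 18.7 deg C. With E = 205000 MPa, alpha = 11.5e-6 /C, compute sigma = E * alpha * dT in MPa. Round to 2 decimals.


sigma = E * alpha * dT
sigma = 205000 * 11.5e-6 * 18.7
sigma = 2.3575 * 18.7
sigma = 44.09 MPa

44.09


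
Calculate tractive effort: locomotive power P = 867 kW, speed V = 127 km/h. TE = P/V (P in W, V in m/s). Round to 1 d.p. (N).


Convert: P = 867 kW = 867000 W
V = 127 / 3.6 = 35.2778 m/s
TE = 867000 / 35.2778
TE = 24576.4 N

24576.4


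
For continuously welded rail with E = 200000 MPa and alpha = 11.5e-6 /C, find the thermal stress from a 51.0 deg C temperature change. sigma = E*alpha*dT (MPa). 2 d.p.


sigma = E * alpha * dT
sigma = 200000 * 11.5e-6 * 51.0
sigma = 2.3 * 51.0
sigma = 117.30 MPa

117.30


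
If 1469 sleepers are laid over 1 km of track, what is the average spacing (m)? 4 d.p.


Spacing = 1000 m / number of sleepers
Spacing = 1000 / 1469
Spacing = 0.6807 m

0.6807


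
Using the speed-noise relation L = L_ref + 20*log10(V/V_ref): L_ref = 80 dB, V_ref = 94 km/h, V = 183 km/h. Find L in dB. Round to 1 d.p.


V/V_ref = 183 / 94 = 1.946809
log10(1.946809) = 0.289323
20 * 0.289323 = 5.7865
L = 80 + 5.7865 = 85.8 dB

85.8


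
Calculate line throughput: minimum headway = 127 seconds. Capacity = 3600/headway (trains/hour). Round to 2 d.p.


Capacity = 3600 / headway
Capacity = 3600 / 127
Capacity = 28.35 trains/hour

28.35


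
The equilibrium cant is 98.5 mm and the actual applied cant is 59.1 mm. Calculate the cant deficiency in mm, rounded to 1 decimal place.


Cant deficiency = equilibrium cant - actual cant
CD = 98.5 - 59.1
CD = 39.4 mm

39.4


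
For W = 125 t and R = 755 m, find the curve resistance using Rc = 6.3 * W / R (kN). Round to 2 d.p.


Rc = 6.3 * W / R
Rc = 6.3 * 125 / 755
Rc = 787.5 / 755
Rc = 1.04 kN

1.04


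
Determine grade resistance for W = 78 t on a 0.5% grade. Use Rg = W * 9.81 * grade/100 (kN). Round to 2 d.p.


Rg = W * 9.81 * grade / 100
Rg = 78 * 9.81 * 0.5 / 100
Rg = 765.18 * 0.005
Rg = 3.83 kN

3.83


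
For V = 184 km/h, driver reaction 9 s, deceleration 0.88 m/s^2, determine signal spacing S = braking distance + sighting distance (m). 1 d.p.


V = 184 / 3.6 = 51.1111 m/s
Braking distance = 51.1111^2 / (2*0.88) = 1484.2873 m
Sighting distance = 51.1111 * 9 = 460.0 m
S = 1484.2873 + 460.0 = 1944.3 m

1944.3


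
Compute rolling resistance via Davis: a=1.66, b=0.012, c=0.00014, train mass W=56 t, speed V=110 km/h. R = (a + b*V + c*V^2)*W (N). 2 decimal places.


b*V = 0.012 * 110 = 1.32
c*V^2 = 0.00014 * 12100 = 1.694
R_per_t = 1.66 + 1.32 + 1.694 = 4.674 N/t
R_total = 4.674 * 56 = 261.74 N

261.74


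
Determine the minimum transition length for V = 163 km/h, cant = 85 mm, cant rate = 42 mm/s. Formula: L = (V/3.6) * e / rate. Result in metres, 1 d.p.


Convert speed: V = 163 / 3.6 = 45.2778 m/s
L = 45.2778 * 85 / 42
L = 3848.6111 / 42
L = 91.6 m

91.6


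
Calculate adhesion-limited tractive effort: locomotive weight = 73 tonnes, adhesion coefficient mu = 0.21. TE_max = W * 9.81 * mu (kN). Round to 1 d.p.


TE_max = W * g * mu
TE_max = 73 * 9.81 * 0.21
TE_max = 716.13 * 0.21
TE_max = 150.4 kN

150.4


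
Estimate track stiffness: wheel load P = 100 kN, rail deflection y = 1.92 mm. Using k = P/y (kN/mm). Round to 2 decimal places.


Track stiffness k = P / y
k = 100 / 1.92
k = 52.08 kN/mm

52.08


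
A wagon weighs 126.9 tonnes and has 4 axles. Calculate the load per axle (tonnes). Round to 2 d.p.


Load per axle = total weight / number of axles
Load = 126.9 / 4
Load = 31.73 tonnes

31.73


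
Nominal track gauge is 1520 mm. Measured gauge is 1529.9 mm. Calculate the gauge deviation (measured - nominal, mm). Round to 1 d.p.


Deviation = measured - nominal
Deviation = 1529.9 - 1520
Deviation = 9.9 mm

9.9


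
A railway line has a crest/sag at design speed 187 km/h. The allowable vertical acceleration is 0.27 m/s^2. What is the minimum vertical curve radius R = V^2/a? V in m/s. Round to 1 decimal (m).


Convert speed: V = 187 / 3.6 = 51.9444 m/s
V^2 = 2698.2253 m^2/s^2
R_v = 2698.2253 / 0.27
R_v = 9993.4 m

9993.4


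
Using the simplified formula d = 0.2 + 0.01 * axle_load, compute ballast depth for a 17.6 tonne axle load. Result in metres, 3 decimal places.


d = 0.2 + 0.01 * 17.6
d = 0.2 + 0.176
d = 0.376 m

0.376


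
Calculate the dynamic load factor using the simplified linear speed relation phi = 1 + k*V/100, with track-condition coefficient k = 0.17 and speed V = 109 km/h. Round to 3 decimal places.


phi = 1 + k * V / 100
phi = 1 + 0.17 * 109 / 100
phi = 1 + 0.1853
phi = 1.185

1.185


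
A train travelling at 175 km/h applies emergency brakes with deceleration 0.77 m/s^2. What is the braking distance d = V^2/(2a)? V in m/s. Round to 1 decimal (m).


Convert speed: V = 175 / 3.6 = 48.6111 m/s
V^2 = 2363.0401
d = 2363.0401 / (2 * 0.77)
d = 2363.0401 / 1.54
d = 1534.4 m

1534.4


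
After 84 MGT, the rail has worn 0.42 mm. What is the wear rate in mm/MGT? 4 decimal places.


Wear rate = total wear / cumulative tonnage
Rate = 0.42 / 84
Rate = 0.0050 mm/MGT

0.0050


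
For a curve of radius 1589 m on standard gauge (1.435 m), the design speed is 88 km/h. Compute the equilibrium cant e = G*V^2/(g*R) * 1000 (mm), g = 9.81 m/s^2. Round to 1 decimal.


Convert speed: V = 88 / 3.6 = 24.4444 m/s
Apply formula: e = 1.435 * 24.4444^2 / (9.81 * 1589)
e = 1.435 * 597.5309 / 15588.09
e = 0.055007 m = 55.0 mm

55.0


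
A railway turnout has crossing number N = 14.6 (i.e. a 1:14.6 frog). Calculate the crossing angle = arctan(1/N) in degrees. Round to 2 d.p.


1/N = 1/14.6 = 0.068493
angle = arctan(0.068493) = 0.068386 rad
angle = 0.068386 * 180/pi = 3.92 degrees

3.92


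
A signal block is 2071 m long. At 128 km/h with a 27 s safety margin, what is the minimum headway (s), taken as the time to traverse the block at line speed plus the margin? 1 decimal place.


V = 128 / 3.6 = 35.5556 m/s
Block traversal time = 2071 / 35.5556 = 58.2469 s
Headway = 58.2469 + 27
Headway = 85.2 s

85.2


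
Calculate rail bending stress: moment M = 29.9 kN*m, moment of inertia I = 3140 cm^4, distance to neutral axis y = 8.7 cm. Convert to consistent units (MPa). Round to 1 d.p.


Convert units:
M = 29.9 kN*m = 29900000 N*mm
y = 8.7 cm = 87 mm
I = 3140 cm^4 = 31400000 mm^4
sigma = 29900000 * 87 / 31400000
sigma = 82.8 MPa

82.8


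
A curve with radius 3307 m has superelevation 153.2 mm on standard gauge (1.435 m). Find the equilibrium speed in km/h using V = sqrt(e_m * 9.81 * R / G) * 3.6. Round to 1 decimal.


Convert cant: e = 153.2 mm = 0.1532 m
V_ms = sqrt(0.1532 * 9.81 * 3307 / 1.435)
V_ms = sqrt(3463.459125) = 58.8512 m/s
V = 58.8512 * 3.6 = 211.9 km/h

211.9


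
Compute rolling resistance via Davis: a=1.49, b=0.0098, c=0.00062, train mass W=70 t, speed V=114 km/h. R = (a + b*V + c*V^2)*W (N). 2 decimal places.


b*V = 0.0098 * 114 = 1.1172
c*V^2 = 0.00062 * 12996 = 8.05752
R_per_t = 1.49 + 1.1172 + 8.05752 = 10.66472 N/t
R_total = 10.66472 * 70 = 746.53 N

746.53


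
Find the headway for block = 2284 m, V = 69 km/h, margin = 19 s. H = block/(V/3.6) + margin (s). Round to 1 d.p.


V = 69 / 3.6 = 19.1667 m/s
Block traversal time = 2284 / 19.1667 = 119.1652 s
Headway = 119.1652 + 19
Headway = 138.2 s

138.2


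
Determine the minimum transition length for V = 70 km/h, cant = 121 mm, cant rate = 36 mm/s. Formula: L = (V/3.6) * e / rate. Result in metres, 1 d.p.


Convert speed: V = 70 / 3.6 = 19.4444 m/s
L = 19.4444 * 121 / 36
L = 2352.7778 / 36
L = 65.4 m

65.4


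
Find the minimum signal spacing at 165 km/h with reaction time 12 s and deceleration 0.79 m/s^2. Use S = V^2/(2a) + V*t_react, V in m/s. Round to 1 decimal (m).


V = 165 / 3.6 = 45.8333 m/s
Braking distance = 45.8333^2 / (2*0.79) = 1329.5534 m
Sighting distance = 45.8333 * 12 = 550.0 m
S = 1329.5534 + 550.0 = 1879.6 m

1879.6


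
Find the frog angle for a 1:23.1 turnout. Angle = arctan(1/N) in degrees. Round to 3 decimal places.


1/N = 1/23.1 = 0.04329
angle = arctan(0.04329) = 0.043263 rad
angle = 0.043263 * 180/pi = 2.479 degrees

2.479


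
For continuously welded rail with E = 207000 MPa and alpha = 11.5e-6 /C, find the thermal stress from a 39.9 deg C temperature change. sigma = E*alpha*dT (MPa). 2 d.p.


sigma = E * alpha * dT
sigma = 207000 * 11.5e-6 * 39.9
sigma = 2.3805 * 39.9
sigma = 94.98 MPa

94.98


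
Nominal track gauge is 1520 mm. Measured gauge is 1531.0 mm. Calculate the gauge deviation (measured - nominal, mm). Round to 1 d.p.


Deviation = measured - nominal
Deviation = 1531.0 - 1520
Deviation = 11.0 mm

11.0


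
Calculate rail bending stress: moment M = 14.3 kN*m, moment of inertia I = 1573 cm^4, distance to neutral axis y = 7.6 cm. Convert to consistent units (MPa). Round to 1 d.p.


Convert units:
M = 14.3 kN*m = 14300000 N*mm
y = 7.6 cm = 76 mm
I = 1573 cm^4 = 15730000 mm^4
sigma = 14300000 * 76 / 15730000
sigma = 69.1 MPa

69.1


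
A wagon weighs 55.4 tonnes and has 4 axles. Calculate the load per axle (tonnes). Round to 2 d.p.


Load per axle = total weight / number of axles
Load = 55.4 / 4
Load = 13.85 tonnes

13.85


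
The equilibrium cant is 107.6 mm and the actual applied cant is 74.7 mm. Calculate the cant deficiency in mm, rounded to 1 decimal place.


Cant deficiency = equilibrium cant - actual cant
CD = 107.6 - 74.7
CD = 32.9 mm

32.9


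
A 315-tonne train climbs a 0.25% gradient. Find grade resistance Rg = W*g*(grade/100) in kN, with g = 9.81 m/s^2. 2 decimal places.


Rg = W * 9.81 * grade / 100
Rg = 315 * 9.81 * 0.25 / 100
Rg = 3090.15 * 0.0025
Rg = 7.73 kN

7.73


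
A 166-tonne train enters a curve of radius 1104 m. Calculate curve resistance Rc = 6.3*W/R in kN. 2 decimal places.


Rc = 6.3 * W / R
Rc = 6.3 * 166 / 1104
Rc = 1045.8 / 1104
Rc = 0.95 kN

0.95


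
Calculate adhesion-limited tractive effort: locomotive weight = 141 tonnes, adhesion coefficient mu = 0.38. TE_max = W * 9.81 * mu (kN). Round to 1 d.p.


TE_max = W * g * mu
TE_max = 141 * 9.81 * 0.38
TE_max = 1383.21 * 0.38
TE_max = 525.6 kN

525.6


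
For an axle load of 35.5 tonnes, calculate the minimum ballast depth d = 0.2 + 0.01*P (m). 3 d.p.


d = 0.2 + 0.01 * 35.5
d = 0.2 + 0.355
d = 0.555 m

0.555


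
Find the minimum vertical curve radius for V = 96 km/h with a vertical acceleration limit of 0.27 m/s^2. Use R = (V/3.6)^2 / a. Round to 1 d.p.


Convert speed: V = 96 / 3.6 = 26.6667 m/s
V^2 = 711.1111 m^2/s^2
R_v = 711.1111 / 0.27
R_v = 2633.7 m

2633.7


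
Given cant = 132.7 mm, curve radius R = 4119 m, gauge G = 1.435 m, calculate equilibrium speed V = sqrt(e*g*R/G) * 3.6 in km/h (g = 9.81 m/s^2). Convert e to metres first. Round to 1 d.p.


Convert cant: e = 132.7 mm = 0.1327 m
V_ms = sqrt(0.1327 * 9.81 * 4119 / 1.435)
V_ms = sqrt(3736.627633) = 61.128 m/s
V = 61.128 * 3.6 = 220.1 km/h

220.1


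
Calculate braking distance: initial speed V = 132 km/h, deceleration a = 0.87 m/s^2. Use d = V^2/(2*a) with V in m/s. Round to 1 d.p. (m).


Convert speed: V = 132 / 3.6 = 36.6667 m/s
V^2 = 1344.4444
d = 1344.4444 / (2 * 0.87)
d = 1344.4444 / 1.74
d = 772.7 m

772.7


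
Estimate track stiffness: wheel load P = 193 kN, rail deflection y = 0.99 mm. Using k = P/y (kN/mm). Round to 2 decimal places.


Track stiffness k = P / y
k = 193 / 0.99
k = 194.95 kN/mm

194.95


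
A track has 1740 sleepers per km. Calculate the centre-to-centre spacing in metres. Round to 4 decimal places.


Spacing = 1000 m / number of sleepers
Spacing = 1000 / 1740
Spacing = 0.5747 m

0.5747


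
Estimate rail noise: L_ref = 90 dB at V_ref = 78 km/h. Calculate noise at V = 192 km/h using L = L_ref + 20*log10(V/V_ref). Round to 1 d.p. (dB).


V/V_ref = 192 / 78 = 2.461538
log10(2.461538) = 0.391207
20 * 0.391207 = 7.8241
L = 90 + 7.8241 = 97.8 dB

97.8


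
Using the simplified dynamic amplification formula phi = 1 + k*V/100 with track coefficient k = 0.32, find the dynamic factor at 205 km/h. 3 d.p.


phi = 1 + k * V / 100
phi = 1 + 0.32 * 205 / 100
phi = 1 + 0.656
phi = 1.656

1.656


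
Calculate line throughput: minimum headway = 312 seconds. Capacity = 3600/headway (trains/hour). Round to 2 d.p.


Capacity = 3600 / headway
Capacity = 3600 / 312
Capacity = 11.54 trains/hour

11.54


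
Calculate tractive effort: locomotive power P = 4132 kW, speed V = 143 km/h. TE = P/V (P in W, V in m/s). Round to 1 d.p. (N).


Convert: P = 4132 kW = 4132000 W
V = 143 / 3.6 = 39.7222 m/s
TE = 4132000 / 39.7222
TE = 104022.4 N

104022.4


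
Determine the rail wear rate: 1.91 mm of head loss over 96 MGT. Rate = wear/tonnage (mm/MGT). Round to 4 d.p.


Wear rate = total wear / cumulative tonnage
Rate = 1.91 / 96
Rate = 0.0199 mm/MGT

0.0199


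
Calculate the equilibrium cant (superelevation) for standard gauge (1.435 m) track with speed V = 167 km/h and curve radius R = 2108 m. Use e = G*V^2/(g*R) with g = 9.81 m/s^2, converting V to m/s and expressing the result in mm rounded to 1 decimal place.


Convert speed: V = 167 / 3.6 = 46.3889 m/s
Apply formula: e = 1.435 * 46.3889^2 / (9.81 * 2108)
e = 1.435 * 2151.929 / 20679.48
e = 0.149328 m = 149.3 mm

149.3


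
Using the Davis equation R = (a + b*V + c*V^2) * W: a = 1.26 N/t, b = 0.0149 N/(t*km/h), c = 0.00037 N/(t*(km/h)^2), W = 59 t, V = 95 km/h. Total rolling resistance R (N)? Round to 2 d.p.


b*V = 0.0149 * 95 = 1.4155
c*V^2 = 0.00037 * 9025 = 3.33925
R_per_t = 1.26 + 1.4155 + 3.33925 = 6.01475 N/t
R_total = 6.01475 * 59 = 354.87 N

354.87


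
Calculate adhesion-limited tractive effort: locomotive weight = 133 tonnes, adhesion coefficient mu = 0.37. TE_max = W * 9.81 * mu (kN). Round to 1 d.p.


TE_max = W * g * mu
TE_max = 133 * 9.81 * 0.37
TE_max = 1304.73 * 0.37
TE_max = 482.8 kN

482.8


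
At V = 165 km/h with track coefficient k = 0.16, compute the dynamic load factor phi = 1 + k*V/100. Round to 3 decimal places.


phi = 1 + k * V / 100
phi = 1 + 0.16 * 165 / 100
phi = 1 + 0.264
phi = 1.264

1.264


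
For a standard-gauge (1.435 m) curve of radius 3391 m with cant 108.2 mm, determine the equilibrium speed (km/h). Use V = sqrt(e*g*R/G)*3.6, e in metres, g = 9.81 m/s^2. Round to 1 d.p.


Convert cant: e = 108.2 mm = 0.1082 m
V_ms = sqrt(0.1082 * 9.81 * 3391 / 1.435)
V_ms = sqrt(2508.257716) = 50.0825 m/s
V = 50.0825 * 3.6 = 180.3 km/h

180.3


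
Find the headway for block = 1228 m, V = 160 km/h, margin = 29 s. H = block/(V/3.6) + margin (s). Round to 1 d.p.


V = 160 / 3.6 = 44.4444 m/s
Block traversal time = 1228 / 44.4444 = 27.63 s
Headway = 27.63 + 29
Headway = 56.6 s

56.6


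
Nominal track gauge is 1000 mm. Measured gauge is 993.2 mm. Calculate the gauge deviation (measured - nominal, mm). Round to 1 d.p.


Deviation = measured - nominal
Deviation = 993.2 - 1000
Deviation = -6.8 mm

-6.8


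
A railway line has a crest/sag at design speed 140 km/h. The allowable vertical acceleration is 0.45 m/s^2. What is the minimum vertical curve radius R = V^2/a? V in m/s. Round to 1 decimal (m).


Convert speed: V = 140 / 3.6 = 38.8889 m/s
V^2 = 1512.3457 m^2/s^2
R_v = 1512.3457 / 0.45
R_v = 3360.8 m

3360.8


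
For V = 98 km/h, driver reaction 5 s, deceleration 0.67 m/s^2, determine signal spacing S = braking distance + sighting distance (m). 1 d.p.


V = 98 / 3.6 = 27.2222 m/s
Braking distance = 27.2222^2 / (2*0.67) = 553.0219 m
Sighting distance = 27.2222 * 5 = 136.1111 m
S = 553.0219 + 136.1111 = 689.1 m

689.1


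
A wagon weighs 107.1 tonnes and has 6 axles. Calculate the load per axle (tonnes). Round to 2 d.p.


Load per axle = total weight / number of axles
Load = 107.1 / 6
Load = 17.85 tonnes

17.85


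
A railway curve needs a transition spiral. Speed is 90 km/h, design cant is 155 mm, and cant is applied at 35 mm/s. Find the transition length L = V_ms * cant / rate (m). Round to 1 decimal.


Convert speed: V = 90 / 3.6 = 25.0 m/s
L = 25.0 * 155 / 35
L = 3875.0 / 35
L = 110.7 m

110.7


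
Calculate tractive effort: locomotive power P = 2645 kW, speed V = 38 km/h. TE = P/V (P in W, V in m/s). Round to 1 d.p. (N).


Convert: P = 2645 kW = 2645000 W
V = 38 / 3.6 = 10.5556 m/s
TE = 2645000 / 10.5556
TE = 250578.9 N

250578.9


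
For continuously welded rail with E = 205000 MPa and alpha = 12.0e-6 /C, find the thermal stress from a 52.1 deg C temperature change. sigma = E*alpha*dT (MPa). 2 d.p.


sigma = E * alpha * dT
sigma = 205000 * 12.0e-6 * 52.1
sigma = 2.46 * 52.1
sigma = 128.17 MPa

128.17


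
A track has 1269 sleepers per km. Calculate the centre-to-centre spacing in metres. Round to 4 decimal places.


Spacing = 1000 m / number of sleepers
Spacing = 1000 / 1269
Spacing = 0.7880 m

0.7880


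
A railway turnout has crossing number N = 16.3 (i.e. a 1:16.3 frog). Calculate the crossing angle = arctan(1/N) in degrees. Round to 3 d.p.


1/N = 1/16.3 = 0.06135
angle = arctan(0.06135) = 0.061273 rad
angle = 0.061273 * 180/pi = 3.511 degrees

3.511


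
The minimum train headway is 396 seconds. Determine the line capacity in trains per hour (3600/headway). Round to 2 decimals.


Capacity = 3600 / headway
Capacity = 3600 / 396
Capacity = 9.09 trains/hour

9.09


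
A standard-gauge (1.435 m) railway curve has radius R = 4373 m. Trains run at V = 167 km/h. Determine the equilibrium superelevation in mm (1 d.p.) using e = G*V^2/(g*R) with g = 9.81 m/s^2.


Convert speed: V = 167 / 3.6 = 46.3889 m/s
Apply formula: e = 1.435 * 46.3889^2 / (9.81 * 4373)
e = 1.435 * 2151.929 / 42899.13
e = 0.071983 m = 72.0 mm

72.0


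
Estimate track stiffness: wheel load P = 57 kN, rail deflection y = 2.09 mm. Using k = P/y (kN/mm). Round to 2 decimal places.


Track stiffness k = P / y
k = 57 / 2.09
k = 27.27 kN/mm

27.27


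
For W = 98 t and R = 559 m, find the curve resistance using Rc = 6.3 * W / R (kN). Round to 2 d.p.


Rc = 6.3 * W / R
Rc = 6.3 * 98 / 559
Rc = 617.4 / 559
Rc = 1.10 kN

1.10


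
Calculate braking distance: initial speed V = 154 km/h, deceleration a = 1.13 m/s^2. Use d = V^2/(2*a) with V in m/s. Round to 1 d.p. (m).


Convert speed: V = 154 / 3.6 = 42.7778 m/s
V^2 = 1829.9383
d = 1829.9383 / (2 * 1.13)
d = 1829.9383 / 2.26
d = 809.7 m

809.7


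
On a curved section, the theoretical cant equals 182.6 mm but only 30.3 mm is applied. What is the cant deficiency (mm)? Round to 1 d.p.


Cant deficiency = equilibrium cant - actual cant
CD = 182.6 - 30.3
CD = 152.3 mm

152.3


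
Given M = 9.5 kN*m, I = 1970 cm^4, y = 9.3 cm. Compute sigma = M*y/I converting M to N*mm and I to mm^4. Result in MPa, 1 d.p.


Convert units:
M = 9.5 kN*m = 9500000 N*mm
y = 9.3 cm = 93 mm
I = 1970 cm^4 = 19700000 mm^4
sigma = 9500000 * 93 / 19700000
sigma = 44.8 MPa

44.8


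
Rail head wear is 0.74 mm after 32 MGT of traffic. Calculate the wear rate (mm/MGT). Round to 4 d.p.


Wear rate = total wear / cumulative tonnage
Rate = 0.74 / 32
Rate = 0.0231 mm/MGT

0.0231


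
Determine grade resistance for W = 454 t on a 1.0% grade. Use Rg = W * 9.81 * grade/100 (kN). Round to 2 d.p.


Rg = W * 9.81 * grade / 100
Rg = 454 * 9.81 * 1.0 / 100
Rg = 4453.74 * 0.01
Rg = 44.54 kN

44.54


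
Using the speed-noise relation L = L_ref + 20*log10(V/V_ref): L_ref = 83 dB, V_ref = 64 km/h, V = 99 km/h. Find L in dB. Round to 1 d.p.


V/V_ref = 99 / 64 = 1.546875
log10(1.546875) = 0.189455
20 * 0.189455 = 3.7891
L = 83 + 3.7891 = 86.8 dB

86.8


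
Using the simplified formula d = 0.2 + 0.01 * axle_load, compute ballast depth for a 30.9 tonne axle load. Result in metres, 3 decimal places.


d = 0.2 + 0.01 * 30.9
d = 0.2 + 0.309
d = 0.509 m

0.509


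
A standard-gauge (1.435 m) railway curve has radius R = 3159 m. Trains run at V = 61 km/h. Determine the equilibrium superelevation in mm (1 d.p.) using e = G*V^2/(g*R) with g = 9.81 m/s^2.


Convert speed: V = 61 / 3.6 = 16.9444 m/s
Apply formula: e = 1.435 * 16.9444^2 / (9.81 * 3159)
e = 1.435 * 287.1142 / 30989.79
e = 0.013295 m = 13.3 mm

13.3


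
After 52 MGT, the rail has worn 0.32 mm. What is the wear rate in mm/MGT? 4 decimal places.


Wear rate = total wear / cumulative tonnage
Rate = 0.32 / 52
Rate = 0.0062 mm/MGT

0.0062


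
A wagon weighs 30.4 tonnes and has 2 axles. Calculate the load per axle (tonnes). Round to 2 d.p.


Load per axle = total weight / number of axles
Load = 30.4 / 2
Load = 15.20 tonnes

15.20


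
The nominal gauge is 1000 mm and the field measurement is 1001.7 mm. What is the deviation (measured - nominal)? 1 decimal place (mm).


Deviation = measured - nominal
Deviation = 1001.7 - 1000
Deviation = 1.7 mm

1.7


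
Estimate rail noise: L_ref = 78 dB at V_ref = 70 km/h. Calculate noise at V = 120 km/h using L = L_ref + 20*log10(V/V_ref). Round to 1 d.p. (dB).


V/V_ref = 120 / 70 = 1.714286
log10(1.714286) = 0.234083
20 * 0.234083 = 4.6817
L = 78 + 4.6817 = 82.7 dB

82.7


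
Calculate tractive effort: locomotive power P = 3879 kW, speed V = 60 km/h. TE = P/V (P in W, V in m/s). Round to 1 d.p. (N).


Convert: P = 3879 kW = 3879000 W
V = 60 / 3.6 = 16.6667 m/s
TE = 3879000 / 16.6667
TE = 232740.0 N

232740.0


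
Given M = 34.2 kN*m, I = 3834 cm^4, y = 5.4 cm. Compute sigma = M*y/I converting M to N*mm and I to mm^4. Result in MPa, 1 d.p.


Convert units:
M = 34.2 kN*m = 34200000 N*mm
y = 5.4 cm = 54 mm
I = 3834 cm^4 = 38340000 mm^4
sigma = 34200000 * 54 / 38340000
sigma = 48.2 MPa

48.2


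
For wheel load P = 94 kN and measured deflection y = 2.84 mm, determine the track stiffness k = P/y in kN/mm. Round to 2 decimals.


Track stiffness k = P / y
k = 94 / 2.84
k = 33.10 kN/mm

33.10


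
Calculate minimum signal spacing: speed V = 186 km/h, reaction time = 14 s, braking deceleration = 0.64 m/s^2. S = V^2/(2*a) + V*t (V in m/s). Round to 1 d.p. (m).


V = 186 / 3.6 = 51.6667 m/s
Braking distance = 51.6667^2 / (2*0.64) = 2085.5035 m
Sighting distance = 51.6667 * 14 = 723.3333 m
S = 2085.5035 + 723.3333 = 2808.8 m

2808.8


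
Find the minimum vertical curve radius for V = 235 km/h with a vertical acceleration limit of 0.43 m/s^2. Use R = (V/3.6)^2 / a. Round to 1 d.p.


Convert speed: V = 235 / 3.6 = 65.2778 m/s
V^2 = 4261.1883 m^2/s^2
R_v = 4261.1883 / 0.43
R_v = 9909.7 m

9909.7


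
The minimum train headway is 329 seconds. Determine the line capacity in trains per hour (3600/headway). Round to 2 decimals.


Capacity = 3600 / headway
Capacity = 3600 / 329
Capacity = 10.94 trains/hour

10.94


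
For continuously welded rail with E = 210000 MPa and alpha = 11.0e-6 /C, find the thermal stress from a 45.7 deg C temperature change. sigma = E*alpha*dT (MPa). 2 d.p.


sigma = E * alpha * dT
sigma = 210000 * 11.0e-6 * 45.7
sigma = 2.31 * 45.7
sigma = 105.57 MPa

105.57


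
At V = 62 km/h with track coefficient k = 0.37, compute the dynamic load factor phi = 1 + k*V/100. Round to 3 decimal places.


phi = 1 + k * V / 100
phi = 1 + 0.37 * 62 / 100
phi = 1 + 0.2294
phi = 1.229

1.229


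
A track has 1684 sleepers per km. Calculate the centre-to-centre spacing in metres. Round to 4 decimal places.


Spacing = 1000 m / number of sleepers
Spacing = 1000 / 1684
Spacing = 0.5938 m

0.5938


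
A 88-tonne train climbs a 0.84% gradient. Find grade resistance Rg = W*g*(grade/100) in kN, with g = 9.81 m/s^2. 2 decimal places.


Rg = W * 9.81 * grade / 100
Rg = 88 * 9.81 * 0.84 / 100
Rg = 863.28 * 0.0084
Rg = 7.25 kN

7.25


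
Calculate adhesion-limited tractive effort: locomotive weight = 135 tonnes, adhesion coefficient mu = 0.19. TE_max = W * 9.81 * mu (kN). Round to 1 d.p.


TE_max = W * g * mu
TE_max = 135 * 9.81 * 0.19
TE_max = 1324.35 * 0.19
TE_max = 251.6 kN

251.6


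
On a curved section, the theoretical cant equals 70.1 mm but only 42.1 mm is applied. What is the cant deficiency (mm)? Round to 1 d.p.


Cant deficiency = equilibrium cant - actual cant
CD = 70.1 - 42.1
CD = 28.0 mm

28.0


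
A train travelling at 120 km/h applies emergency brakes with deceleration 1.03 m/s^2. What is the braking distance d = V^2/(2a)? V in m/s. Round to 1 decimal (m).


Convert speed: V = 120 / 3.6 = 33.3333 m/s
V^2 = 1111.1111
d = 1111.1111 / (2 * 1.03)
d = 1111.1111 / 2.06
d = 539.4 m

539.4


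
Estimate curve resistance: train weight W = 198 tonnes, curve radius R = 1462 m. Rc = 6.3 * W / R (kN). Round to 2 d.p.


Rc = 6.3 * W / R
Rc = 6.3 * 198 / 1462
Rc = 1247.4 / 1462
Rc = 0.85 kN

0.85


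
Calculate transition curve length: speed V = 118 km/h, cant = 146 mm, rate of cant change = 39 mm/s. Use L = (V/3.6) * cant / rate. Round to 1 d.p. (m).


Convert speed: V = 118 / 3.6 = 32.7778 m/s
L = 32.7778 * 146 / 39
L = 4785.5556 / 39
L = 122.7 m

122.7


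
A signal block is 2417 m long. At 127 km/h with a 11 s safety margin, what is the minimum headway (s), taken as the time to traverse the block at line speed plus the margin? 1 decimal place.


V = 127 / 3.6 = 35.2778 m/s
Block traversal time = 2417 / 35.2778 = 68.5134 s
Headway = 68.5134 + 11
Headway = 79.5 s

79.5


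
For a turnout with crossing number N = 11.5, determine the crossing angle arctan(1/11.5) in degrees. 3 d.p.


1/N = 1/11.5 = 0.086957
angle = arctan(0.086957) = 0.086738 rad
angle = 0.086738 * 180/pi = 4.970 degrees

4.970


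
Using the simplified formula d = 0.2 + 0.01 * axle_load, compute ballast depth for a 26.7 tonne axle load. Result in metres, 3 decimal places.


d = 0.2 + 0.01 * 26.7
d = 0.2 + 0.267
d = 0.467 m

0.467


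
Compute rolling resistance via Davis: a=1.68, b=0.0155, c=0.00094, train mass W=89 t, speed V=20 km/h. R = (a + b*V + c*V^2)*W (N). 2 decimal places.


b*V = 0.0155 * 20 = 0.31
c*V^2 = 0.00094 * 400 = 0.376
R_per_t = 1.68 + 0.31 + 0.376 = 2.366 N/t
R_total = 2.366 * 89 = 210.57 N

210.57


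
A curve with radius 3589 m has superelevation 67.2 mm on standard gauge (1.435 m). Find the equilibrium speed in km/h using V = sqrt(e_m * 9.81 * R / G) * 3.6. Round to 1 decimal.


Convert cant: e = 67.2 mm = 0.0672 m
V_ms = sqrt(0.0672 * 9.81 * 3589 / 1.435)
V_ms = sqrt(1648.769093) = 40.605 m/s
V = 40.605 * 3.6 = 146.2 km/h

146.2


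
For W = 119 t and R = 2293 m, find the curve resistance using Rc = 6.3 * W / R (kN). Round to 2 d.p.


Rc = 6.3 * W / R
Rc = 6.3 * 119 / 2293
Rc = 749.7 / 2293
Rc = 0.33 kN

0.33


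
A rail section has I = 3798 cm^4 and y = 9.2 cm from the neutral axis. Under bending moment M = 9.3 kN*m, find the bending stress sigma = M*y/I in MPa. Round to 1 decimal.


Convert units:
M = 9.3 kN*m = 9300000 N*mm
y = 9.2 cm = 92 mm
I = 3798 cm^4 = 37980000 mm^4
sigma = 9300000 * 92 / 37980000
sigma = 22.5 MPa

22.5


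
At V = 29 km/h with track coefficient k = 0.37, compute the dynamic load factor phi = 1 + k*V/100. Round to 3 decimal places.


phi = 1 + k * V / 100
phi = 1 + 0.37 * 29 / 100
phi = 1 + 0.1073
phi = 1.107

1.107


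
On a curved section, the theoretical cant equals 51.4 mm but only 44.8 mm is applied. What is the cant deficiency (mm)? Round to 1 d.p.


Cant deficiency = equilibrium cant - actual cant
CD = 51.4 - 44.8
CD = 6.6 mm

6.6


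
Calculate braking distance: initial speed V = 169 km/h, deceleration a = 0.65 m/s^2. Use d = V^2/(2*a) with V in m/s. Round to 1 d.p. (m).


Convert speed: V = 169 / 3.6 = 46.9444 m/s
V^2 = 2203.7809
d = 2203.7809 / (2 * 0.65)
d = 2203.7809 / 1.3
d = 1695.2 m

1695.2


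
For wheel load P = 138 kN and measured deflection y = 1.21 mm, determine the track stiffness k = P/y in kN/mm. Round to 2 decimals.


Track stiffness k = P / y
k = 138 / 1.21
k = 114.05 kN/mm

114.05


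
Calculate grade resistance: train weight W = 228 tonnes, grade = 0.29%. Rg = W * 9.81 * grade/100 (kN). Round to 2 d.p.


Rg = W * 9.81 * grade / 100
Rg = 228 * 9.81 * 0.29 / 100
Rg = 2236.68 * 0.0029
Rg = 6.49 kN

6.49


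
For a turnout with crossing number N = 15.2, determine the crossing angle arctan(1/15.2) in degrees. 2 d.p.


1/N = 1/15.2 = 0.065789
angle = arctan(0.065789) = 0.065695 rad
angle = 0.065695 * 180/pi = 3.76 degrees

3.76


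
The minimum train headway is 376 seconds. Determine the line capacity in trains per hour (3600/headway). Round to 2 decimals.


Capacity = 3600 / headway
Capacity = 3600 / 376
Capacity = 9.57 trains/hour

9.57


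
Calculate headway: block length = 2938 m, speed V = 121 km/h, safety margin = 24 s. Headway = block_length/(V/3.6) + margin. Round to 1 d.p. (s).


V = 121 / 3.6 = 33.6111 m/s
Block traversal time = 2938 / 33.6111 = 87.4116 s
Headway = 87.4116 + 24
Headway = 111.4 s

111.4


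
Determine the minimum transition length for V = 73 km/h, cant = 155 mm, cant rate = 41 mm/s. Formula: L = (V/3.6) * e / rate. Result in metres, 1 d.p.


Convert speed: V = 73 / 3.6 = 20.2778 m/s
L = 20.2778 * 155 / 41
L = 3143.0556 / 41
L = 76.7 m

76.7


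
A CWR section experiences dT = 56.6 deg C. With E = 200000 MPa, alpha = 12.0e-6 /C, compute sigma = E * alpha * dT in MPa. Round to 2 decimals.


sigma = E * alpha * dT
sigma = 200000 * 12.0e-6 * 56.6
sigma = 2.4 * 56.6
sigma = 135.84 MPa

135.84


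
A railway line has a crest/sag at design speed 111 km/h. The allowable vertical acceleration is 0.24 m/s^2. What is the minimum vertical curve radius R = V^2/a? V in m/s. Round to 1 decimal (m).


Convert speed: V = 111 / 3.6 = 30.8333 m/s
V^2 = 950.6944 m^2/s^2
R_v = 950.6944 / 0.24
R_v = 3961.2 m

3961.2


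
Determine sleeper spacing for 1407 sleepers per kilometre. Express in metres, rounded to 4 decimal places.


Spacing = 1000 m / number of sleepers
Spacing = 1000 / 1407
Spacing = 0.7107 m

0.7107


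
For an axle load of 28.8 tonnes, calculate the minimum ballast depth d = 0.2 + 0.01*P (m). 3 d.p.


d = 0.2 + 0.01 * 28.8
d = 0.2 + 0.288
d = 0.488 m

0.488


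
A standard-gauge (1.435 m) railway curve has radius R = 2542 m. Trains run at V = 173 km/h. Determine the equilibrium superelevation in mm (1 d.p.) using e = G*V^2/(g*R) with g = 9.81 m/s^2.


Convert speed: V = 173 / 3.6 = 48.0556 m/s
Apply formula: e = 1.435 * 48.0556^2 / (9.81 * 2542)
e = 1.435 * 2309.3364 / 24937.02
e = 0.132891 m = 132.9 mm

132.9


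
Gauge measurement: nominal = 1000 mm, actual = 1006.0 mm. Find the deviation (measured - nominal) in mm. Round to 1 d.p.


Deviation = measured - nominal
Deviation = 1006.0 - 1000
Deviation = 6.0 mm

6.0


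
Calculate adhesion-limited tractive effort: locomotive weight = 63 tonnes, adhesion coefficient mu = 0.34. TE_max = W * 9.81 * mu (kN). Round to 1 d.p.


TE_max = W * g * mu
TE_max = 63 * 9.81 * 0.34
TE_max = 618.03 * 0.34
TE_max = 210.1 kN

210.1


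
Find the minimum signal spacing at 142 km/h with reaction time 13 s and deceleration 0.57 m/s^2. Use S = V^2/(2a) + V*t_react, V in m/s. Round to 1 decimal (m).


V = 142 / 3.6 = 39.4444 m/s
Braking distance = 39.4444^2 / (2*0.57) = 1364.7932 m
Sighting distance = 39.4444 * 13 = 512.7778 m
S = 1364.7932 + 512.7778 = 1877.6 m

1877.6


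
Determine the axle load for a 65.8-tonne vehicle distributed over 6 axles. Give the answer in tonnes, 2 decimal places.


Load per axle = total weight / number of axles
Load = 65.8 / 6
Load = 10.97 tonnes

10.97


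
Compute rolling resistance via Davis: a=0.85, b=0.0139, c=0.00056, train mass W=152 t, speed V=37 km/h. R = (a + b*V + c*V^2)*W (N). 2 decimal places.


b*V = 0.0139 * 37 = 0.5143
c*V^2 = 0.00056 * 1369 = 0.76664
R_per_t = 0.85 + 0.5143 + 0.76664 = 2.13094 N/t
R_total = 2.13094 * 152 = 323.90 N

323.90


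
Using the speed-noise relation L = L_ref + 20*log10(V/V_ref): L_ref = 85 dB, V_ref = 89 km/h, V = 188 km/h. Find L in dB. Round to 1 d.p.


V/V_ref = 188 / 89 = 2.11236
log10(2.11236) = 0.324768
20 * 0.324768 = 6.4954
L = 85 + 6.4954 = 91.5 dB

91.5


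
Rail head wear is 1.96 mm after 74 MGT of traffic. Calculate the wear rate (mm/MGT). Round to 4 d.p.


Wear rate = total wear / cumulative tonnage
Rate = 1.96 / 74
Rate = 0.0265 mm/MGT

0.0265


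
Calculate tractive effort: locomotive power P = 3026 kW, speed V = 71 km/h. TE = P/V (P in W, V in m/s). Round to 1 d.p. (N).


Convert: P = 3026 kW = 3026000 W
V = 71 / 3.6 = 19.7222 m/s
TE = 3026000 / 19.7222
TE = 153431.0 N

153431.0


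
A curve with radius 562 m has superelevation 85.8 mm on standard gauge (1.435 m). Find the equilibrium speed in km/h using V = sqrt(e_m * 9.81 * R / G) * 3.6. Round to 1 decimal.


Convert cant: e = 85.8 mm = 0.0858 m
V_ms = sqrt(0.0858 * 9.81 * 562 / 1.435)
V_ms = sqrt(329.64061) = 18.156 m/s
V = 18.156 * 3.6 = 65.4 km/h

65.4


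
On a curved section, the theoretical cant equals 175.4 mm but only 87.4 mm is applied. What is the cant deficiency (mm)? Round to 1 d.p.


Cant deficiency = equilibrium cant - actual cant
CD = 175.4 - 87.4
CD = 88.0 mm

88.0


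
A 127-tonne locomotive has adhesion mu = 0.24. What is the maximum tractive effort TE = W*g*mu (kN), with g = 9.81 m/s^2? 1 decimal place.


TE_max = W * g * mu
TE_max = 127 * 9.81 * 0.24
TE_max = 1245.87 * 0.24
TE_max = 299.0 kN

299.0


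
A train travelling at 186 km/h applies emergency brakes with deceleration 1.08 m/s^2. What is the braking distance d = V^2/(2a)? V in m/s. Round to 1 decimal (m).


Convert speed: V = 186 / 3.6 = 51.6667 m/s
V^2 = 2669.4444
d = 2669.4444 / (2 * 1.08)
d = 2669.4444 / 2.16
d = 1235.9 m

1235.9


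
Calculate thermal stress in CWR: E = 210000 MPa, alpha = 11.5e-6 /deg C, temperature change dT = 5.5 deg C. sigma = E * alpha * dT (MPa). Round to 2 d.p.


sigma = E * alpha * dT
sigma = 210000 * 11.5e-6 * 5.5
sigma = 2.415 * 5.5
sigma = 13.28 MPa

13.28


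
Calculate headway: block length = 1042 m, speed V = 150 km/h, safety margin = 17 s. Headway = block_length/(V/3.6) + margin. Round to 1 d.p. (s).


V = 150 / 3.6 = 41.6667 m/s
Block traversal time = 1042 / 41.6667 = 25.008 s
Headway = 25.008 + 17
Headway = 42.0 s

42.0


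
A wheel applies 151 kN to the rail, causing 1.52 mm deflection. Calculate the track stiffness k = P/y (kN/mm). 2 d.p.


Track stiffness k = P / y
k = 151 / 1.52
k = 99.34 kN/mm

99.34


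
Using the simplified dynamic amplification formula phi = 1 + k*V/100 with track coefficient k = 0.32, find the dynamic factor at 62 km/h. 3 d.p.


phi = 1 + k * V / 100
phi = 1 + 0.32 * 62 / 100
phi = 1 + 0.1984
phi = 1.198

1.198


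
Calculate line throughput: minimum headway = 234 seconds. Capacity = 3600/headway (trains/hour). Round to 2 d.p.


Capacity = 3600 / headway
Capacity = 3600 / 234
Capacity = 15.38 trains/hour

15.38


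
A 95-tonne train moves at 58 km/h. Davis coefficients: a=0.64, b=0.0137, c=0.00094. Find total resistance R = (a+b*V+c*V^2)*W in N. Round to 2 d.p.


b*V = 0.0137 * 58 = 0.7946
c*V^2 = 0.00094 * 3364 = 3.16216
R_per_t = 0.64 + 0.7946 + 3.16216 = 4.59676 N/t
R_total = 4.59676 * 95 = 436.69 N

436.69


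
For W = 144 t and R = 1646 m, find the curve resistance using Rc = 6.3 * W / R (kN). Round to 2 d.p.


Rc = 6.3 * W / R
Rc = 6.3 * 144 / 1646
Rc = 907.2 / 1646
Rc = 0.55 kN

0.55


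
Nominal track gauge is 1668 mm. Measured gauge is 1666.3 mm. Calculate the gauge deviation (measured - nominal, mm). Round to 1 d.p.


Deviation = measured - nominal
Deviation = 1666.3 - 1668
Deviation = -1.7 mm

-1.7


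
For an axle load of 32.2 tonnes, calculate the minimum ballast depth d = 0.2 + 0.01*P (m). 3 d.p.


d = 0.2 + 0.01 * 32.2
d = 0.2 + 0.322
d = 0.522 m

0.522


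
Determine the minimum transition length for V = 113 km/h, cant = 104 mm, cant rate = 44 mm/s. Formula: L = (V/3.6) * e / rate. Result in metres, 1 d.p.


Convert speed: V = 113 / 3.6 = 31.3889 m/s
L = 31.3889 * 104 / 44
L = 3264.4444 / 44
L = 74.2 m

74.2


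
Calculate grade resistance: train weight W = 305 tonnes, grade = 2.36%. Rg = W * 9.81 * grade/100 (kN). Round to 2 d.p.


Rg = W * 9.81 * grade / 100
Rg = 305 * 9.81 * 2.36 / 100
Rg = 2992.05 * 0.0236
Rg = 70.61 kN

70.61


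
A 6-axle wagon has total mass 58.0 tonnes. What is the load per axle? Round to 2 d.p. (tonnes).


Load per axle = total weight / number of axles
Load = 58.0 / 6
Load = 9.67 tonnes

9.67


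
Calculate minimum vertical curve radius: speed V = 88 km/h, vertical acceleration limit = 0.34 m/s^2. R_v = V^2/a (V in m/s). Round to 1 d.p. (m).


Convert speed: V = 88 / 3.6 = 24.4444 m/s
V^2 = 597.5309 m^2/s^2
R_v = 597.5309 / 0.34
R_v = 1757.4 m

1757.4


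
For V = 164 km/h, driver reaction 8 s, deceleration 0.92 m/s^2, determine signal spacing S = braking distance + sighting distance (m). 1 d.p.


V = 164 / 3.6 = 45.5556 m/s
Braking distance = 45.5556^2 / (2*0.92) = 1127.8851 m
Sighting distance = 45.5556 * 8 = 364.4444 m
S = 1127.8851 + 364.4444 = 1492.3 m

1492.3


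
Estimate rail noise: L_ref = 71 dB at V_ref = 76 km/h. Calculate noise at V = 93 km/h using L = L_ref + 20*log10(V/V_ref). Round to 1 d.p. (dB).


V/V_ref = 93 / 76 = 1.223684
log10(1.223684) = 0.087669
20 * 0.087669 = 1.7534
L = 71 + 1.7534 = 72.8 dB

72.8


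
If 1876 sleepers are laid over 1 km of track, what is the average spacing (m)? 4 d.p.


Spacing = 1000 m / number of sleepers
Spacing = 1000 / 1876
Spacing = 0.5330 m

0.5330


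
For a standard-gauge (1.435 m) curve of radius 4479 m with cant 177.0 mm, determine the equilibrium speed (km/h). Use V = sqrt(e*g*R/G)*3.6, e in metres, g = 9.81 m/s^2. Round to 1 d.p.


Convert cant: e = 177.0 mm = 0.1770 m
V_ms = sqrt(0.1770 * 9.81 * 4479 / 1.435)
V_ms = sqrt(5419.652425) = 73.6183 m/s
V = 73.6183 * 3.6 = 265.0 km/h

265.0


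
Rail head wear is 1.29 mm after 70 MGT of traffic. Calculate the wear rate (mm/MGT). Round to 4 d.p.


Wear rate = total wear / cumulative tonnage
Rate = 1.29 / 70
Rate = 0.0184 mm/MGT

0.0184


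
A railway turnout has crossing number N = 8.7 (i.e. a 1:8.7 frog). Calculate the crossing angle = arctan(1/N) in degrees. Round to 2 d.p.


1/N = 1/8.7 = 0.114943
angle = arctan(0.114943) = 0.11444 rad
angle = 0.11444 * 180/pi = 6.56 degrees

6.56


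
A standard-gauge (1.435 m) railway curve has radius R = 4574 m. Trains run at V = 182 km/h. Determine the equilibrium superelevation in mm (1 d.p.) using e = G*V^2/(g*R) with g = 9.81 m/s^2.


Convert speed: V = 182 / 3.6 = 50.5556 m/s
Apply formula: e = 1.435 * 50.5556^2 / (9.81 * 4574)
e = 1.435 * 2555.8642 / 44870.94
e = 0.081738 m = 81.7 mm

81.7


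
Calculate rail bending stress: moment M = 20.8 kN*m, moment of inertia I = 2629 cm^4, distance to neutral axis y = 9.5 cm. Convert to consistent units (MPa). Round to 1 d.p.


Convert units:
M = 20.8 kN*m = 20800000 N*mm
y = 9.5 cm = 95 mm
I = 2629 cm^4 = 26290000 mm^4
sigma = 20800000 * 95 / 26290000
sigma = 75.2 MPa

75.2


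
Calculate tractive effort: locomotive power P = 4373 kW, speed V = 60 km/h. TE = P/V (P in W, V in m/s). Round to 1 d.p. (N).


Convert: P = 4373 kW = 4373000 W
V = 60 / 3.6 = 16.6667 m/s
TE = 4373000 / 16.6667
TE = 262380.0 N

262380.0


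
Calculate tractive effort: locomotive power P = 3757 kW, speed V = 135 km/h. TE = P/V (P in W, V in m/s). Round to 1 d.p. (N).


Convert: P = 3757 kW = 3757000 W
V = 135 / 3.6 = 37.5 m/s
TE = 3757000 / 37.5
TE = 100186.7 N

100186.7


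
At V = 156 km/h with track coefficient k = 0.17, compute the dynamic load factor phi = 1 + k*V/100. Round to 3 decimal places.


phi = 1 + k * V / 100
phi = 1 + 0.17 * 156 / 100
phi = 1 + 0.2652
phi = 1.265

1.265


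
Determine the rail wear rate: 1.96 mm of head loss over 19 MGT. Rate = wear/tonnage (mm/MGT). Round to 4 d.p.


Wear rate = total wear / cumulative tonnage
Rate = 1.96 / 19
Rate = 0.1032 mm/MGT

0.1032
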